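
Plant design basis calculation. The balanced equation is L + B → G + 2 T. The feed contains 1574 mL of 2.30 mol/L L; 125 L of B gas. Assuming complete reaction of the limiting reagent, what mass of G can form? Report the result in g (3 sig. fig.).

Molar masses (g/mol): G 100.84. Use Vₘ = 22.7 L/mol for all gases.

365 g

n(L) = 2.30 × 1574/1000 = 3.620 mol
n(B) = 125.0 / 22.7 = 5.507 mol
n/ν for L = 3.620/1 = 3.620
n/ν for B = 5.507/1 = 5.507
Smallest n/ν is L → limiting reagent.
n(G) = (1/1) × 3.620 = 3.620 mol
mass = 3.620 × 100.84 = 365.0 g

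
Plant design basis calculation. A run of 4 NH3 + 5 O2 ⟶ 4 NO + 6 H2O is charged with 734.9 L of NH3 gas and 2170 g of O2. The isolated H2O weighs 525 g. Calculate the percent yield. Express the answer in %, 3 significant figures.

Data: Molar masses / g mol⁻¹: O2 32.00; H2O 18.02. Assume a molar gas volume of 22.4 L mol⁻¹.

59.2 %

n(NH3) = 734.9 / 22.4 = 32.81 mol
n(O2) = 2170 / 32.00 = 67.81 mol
n/ν → NH3: 8.203, O2: 13.56; NH3 is limiting.
theoretical n(H2O) = (6/4) × 32.81 = 49.22 mol → 886.9 g
% yield = 525 / 886.9 × 100 = 59.19 %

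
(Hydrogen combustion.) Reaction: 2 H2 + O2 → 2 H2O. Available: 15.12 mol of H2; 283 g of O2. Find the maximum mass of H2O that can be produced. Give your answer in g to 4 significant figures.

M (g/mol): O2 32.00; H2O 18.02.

272.5 g

n(H2) = 15.12 mol
n(O2) = 283.0 / 32.00 = 8.844 mol
n/ν for H2 = 15.12/2 = 7.560
n/ν for O2 = 8.844/1 = 8.844
Smallest n/ν is H2 → limiting reagent.
n(H2O) = (2/2) × 15.12 = 15.12 mol
mass = 15.12 × 18.02 = 272.5 g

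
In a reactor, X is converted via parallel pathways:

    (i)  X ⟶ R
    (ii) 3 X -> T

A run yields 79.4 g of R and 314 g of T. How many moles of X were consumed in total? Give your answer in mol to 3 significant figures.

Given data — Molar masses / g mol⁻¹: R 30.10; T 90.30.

n(R) = 79.4 / 30.10 = 2.638 mol
n(T) = 314 / 90.30 = 3.477 mol
n(X) via (i) = (1/1)×2.638 = 2.638 mol
n(X) via (ii) = (3/1)×3.477 = 10.43 mol
total n(X) = 2.638 + 10.43 = 13.07 mol

13.1 mol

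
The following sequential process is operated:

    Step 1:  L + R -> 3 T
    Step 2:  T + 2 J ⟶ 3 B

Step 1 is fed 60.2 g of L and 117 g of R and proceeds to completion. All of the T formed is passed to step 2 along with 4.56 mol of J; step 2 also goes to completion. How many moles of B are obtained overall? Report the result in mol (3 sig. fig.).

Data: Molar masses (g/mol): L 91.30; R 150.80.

Step 1:
n(L) = 60.20 / 91.30 = 0.6594 mol
n(R) = 117.0 / 150.80 = 0.7759 mol
n/ν for L = 0.6594/1 = 0.6594
n/ν for R = 0.7759/1 = 0.7759
Smallest n/ν is L → limiting reagent.
n(T) produced = (3/1) × 0.6594 = 1.978 mol
Step 2:
n(T) available = 1.978 mol
n(J) = 4.560 mol
n/ν for T = 1.978/1 = 1.978
n/ν for J = 4.560/2 = 2.280
Smallest n/ν is T → limiting reagent.
n(B) = (3/1) × 1.978 = 5.934 mol

5.93 mol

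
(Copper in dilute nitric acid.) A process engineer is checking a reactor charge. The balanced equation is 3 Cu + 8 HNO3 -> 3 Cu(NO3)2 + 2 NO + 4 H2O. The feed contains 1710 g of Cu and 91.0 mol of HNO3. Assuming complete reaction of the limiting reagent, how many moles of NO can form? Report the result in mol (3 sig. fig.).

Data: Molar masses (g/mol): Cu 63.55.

17.9 mol

n(Cu) = 1710 / 63.55 = 26.91 mol
n(HNO3) = 91.00 mol
n/ν → Cu: 8.970, HNO3: 11.38; Cu is limiting.
n(NO) = (2/3) × 26.91 = 17.94 mol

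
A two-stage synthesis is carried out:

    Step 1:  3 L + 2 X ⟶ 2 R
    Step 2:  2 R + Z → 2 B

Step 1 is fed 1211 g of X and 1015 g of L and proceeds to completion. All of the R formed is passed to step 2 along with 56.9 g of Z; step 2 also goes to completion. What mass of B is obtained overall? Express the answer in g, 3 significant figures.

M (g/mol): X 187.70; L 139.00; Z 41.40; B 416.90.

1150 g

Step 1:
n(X) = 1211 / 187.70 = 6.452 mol
n(L) = 1015 / 139.00 = 7.302 mol
n/ν for X = 6.452/2 = 3.226
n/ν for L = 7.302/3 = 2.434
Smallest n/ν is L → limiting reagent.
n(R) produced = (2/3) × 7.302 = 4.868 mol
Step 2:
n(R) available = 4.868 mol
n(Z) = 56.90 / 41.40 = 1.374 mol
n/ν for R = 4.868/2 = 2.434
n/ν for Z = 1.374/1 = 1.374
Smallest n/ν is Z → limiting reagent.
n(B) = (2/1) × 1.374 = 2.748 mol
mass = 2.748 × 416.90 = 1146 g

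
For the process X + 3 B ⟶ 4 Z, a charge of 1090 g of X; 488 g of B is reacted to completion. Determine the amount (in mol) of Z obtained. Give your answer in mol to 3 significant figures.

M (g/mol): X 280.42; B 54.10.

12.0 mol

n(X) = 1090 / 280.42 = 3.887 mol
n(B) = 488.0 / 54.10 = 9.020 mol
n/ν for X = 3.887/1 = 3.887
n/ν for B = 9.020/3 = 3.007
Smallest n/ν is B → limiting reagent.
n(Z) = (4/3) × 9.020 = 12.03 mol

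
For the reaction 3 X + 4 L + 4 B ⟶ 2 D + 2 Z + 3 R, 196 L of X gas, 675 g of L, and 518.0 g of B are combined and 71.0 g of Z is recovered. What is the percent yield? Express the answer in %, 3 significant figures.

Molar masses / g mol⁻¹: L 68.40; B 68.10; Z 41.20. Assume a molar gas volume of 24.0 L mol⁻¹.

45.3 %

n(X) = 196.0 / 24.0 = 8.167 mol
n(L) = 675.0 / 68.40 = 9.868 mol
n(B) = 518.0 / 68.10 = 7.606 mol
n/ν → X: 2.722, L: 2.467, B: 1.902; B is limiting.
theoretical n(Z) = (2/4) × 7.606 = 3.803 mol → 156.7 g
% yield = 71.0 / 156.7 × 100 = 45.31 %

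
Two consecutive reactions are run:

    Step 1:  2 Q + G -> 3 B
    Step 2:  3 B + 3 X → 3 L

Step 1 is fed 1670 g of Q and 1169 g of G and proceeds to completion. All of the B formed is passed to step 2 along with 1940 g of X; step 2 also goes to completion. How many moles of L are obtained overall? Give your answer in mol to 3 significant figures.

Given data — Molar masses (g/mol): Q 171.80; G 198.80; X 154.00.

Step 1:
n(Q) = 1670 / 171.80 = 9.721 mol
n(G) = 1169 / 198.80 = 5.880 mol
n/ν → Q: 4.861, G: 5.880; Q is limiting.
n(B) produced = (3/2) × 9.721 = 14.58 mol
Step 2:
n(B) available = 14.58 mol
n(X) = 1940 / 154.00 = 12.60 mol
n/ν → B: 4.860, X: 4.200; X is limiting.
n(L) = (3/3) × 12.60 = 12.60 mol

12.6 mol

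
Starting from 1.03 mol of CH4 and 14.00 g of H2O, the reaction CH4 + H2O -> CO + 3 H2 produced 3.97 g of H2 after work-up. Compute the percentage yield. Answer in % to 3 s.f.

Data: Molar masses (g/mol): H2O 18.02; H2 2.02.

84.3 %

n(CH4) = 1.030 mol
n(H2O) = 14.00 / 18.02 = 0.7769 mol
n/ν for CH4 = 1.030/1 = 1.030
n/ν for H2O = 0.7769/1 = 0.7769
Smallest n/ν is H2O → limiting reagent.
theoretical n(H2) = (3/1) × 0.7769 = 2.331 mol → 4.709 g
% yield = 3.97 / 4.709 × 100 = 84.31 %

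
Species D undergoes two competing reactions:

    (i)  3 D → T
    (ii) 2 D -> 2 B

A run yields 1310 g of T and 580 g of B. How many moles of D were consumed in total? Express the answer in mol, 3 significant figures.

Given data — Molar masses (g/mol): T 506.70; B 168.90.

n(T) = 1310 / 506.70 = 2.585 mol
n(B) = 580 / 168.90 = 3.434 mol
n(D) via (i) = (3/1)×2.585 = 7.755 mol
n(D) via (ii) = (2/2)×3.434 = 3.434 mol
total n(D) = 7.755 + 3.434 = 11.19 mol

11.2 mol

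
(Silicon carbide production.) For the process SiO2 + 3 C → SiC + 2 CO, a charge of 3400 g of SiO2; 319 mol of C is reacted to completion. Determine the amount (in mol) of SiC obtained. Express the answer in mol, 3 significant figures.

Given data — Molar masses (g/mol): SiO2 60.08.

n(SiO2) = 3400 / 60.08 = 56.59 mol
n(C) = 319.0 mol
n/ν → SiO2: 56.59, C: 106.3; SiO2 is limiting.
n(SiC) = (1/1) × 56.59 = 56.59 mol

56.6 mol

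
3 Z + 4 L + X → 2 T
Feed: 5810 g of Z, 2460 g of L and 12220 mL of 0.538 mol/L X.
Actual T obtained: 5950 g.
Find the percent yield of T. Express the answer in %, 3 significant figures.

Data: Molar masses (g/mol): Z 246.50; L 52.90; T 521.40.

n(Z) = 5810 / 246.50 = 23.57 mol
n(L) = 2460 / 52.90 = 46.50 mol
n(X) = 0.538 × 12220/1000 = 6.574 mol
n/ν → Z: 7.857, L: 11.63, X: 6.574; X is limiting.
theoretical n(T) = (2/1) × 6.574 = 13.15 mol → 6856 g
% yield = 5950 / 6856 × 100 = 86.79 %

86.8 %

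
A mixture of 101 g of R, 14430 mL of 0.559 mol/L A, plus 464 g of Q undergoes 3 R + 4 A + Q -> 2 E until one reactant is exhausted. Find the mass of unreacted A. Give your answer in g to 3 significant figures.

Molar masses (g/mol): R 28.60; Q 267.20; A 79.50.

n(R) = 101.0 / 28.60 = 3.531 mol
n(A) = 0.559 × 14430/1000 = 8.066 mol
n(Q) = 464.0 / 267.20 = 1.737 mol
n/ν → R: 1.177, A: 2.017, Q: 1.737; R is limiting.
A consumed = (4/3) × 3.531 = 4.708 mol
A remaining = 8.066 − 4.708 = 3.358 mol
mass = 3.358 × 79.50 = 267.0 g

267 g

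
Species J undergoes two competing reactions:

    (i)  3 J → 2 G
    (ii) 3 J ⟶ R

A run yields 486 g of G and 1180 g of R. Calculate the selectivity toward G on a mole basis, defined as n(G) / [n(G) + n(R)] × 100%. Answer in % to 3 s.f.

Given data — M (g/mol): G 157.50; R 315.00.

45.2 %

n(G) = 486 / 157.50 = 3.086 mol
n(R) = 1180 / 315.00 = 3.746 mol
selectivity = 3.086/(3.086+3.746) × 100 = 45.17 %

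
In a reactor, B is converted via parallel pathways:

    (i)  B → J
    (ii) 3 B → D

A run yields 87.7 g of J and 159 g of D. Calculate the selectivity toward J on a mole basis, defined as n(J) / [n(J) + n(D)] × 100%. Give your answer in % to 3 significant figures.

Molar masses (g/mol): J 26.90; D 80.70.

62.3 %

n(J) = 87.7 / 26.90 = 3.260 mol
n(D) = 159 / 80.70 = 1.970 mol
selectivity = 3.260/(3.260+1.970) × 100 = 62.33 %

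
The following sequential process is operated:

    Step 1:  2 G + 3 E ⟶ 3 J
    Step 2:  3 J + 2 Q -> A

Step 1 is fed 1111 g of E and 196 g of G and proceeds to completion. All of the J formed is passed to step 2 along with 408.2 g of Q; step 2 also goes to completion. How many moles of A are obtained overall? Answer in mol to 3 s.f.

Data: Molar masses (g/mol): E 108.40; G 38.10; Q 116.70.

1.75 mol

Step 1:
n(E) = 1111 / 108.40 = 10.25 mol
n(G) = 196.0 / 38.10 = 5.144 mol
n/ν → E: 3.417, G: 2.572; G is limiting.
n(J) produced = (3/2) × 5.144 = 7.716 mol
Step 2:
n(J) available = 7.716 mol
n(Q) = 408.2 / 116.70 = 3.498 mol
n/ν → J: 2.572, Q: 1.749; Q is limiting.
n(A) = (1/2) × 3.498 = 1.749 mol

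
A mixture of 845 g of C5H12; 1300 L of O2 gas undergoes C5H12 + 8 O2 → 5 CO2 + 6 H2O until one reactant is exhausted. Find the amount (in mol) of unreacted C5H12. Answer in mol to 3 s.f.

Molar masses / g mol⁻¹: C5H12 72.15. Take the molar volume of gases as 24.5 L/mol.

n(C5H12) = 845.0 / 72.15 = 11.71 mol
n(O2) = 1300 / 24.5 = 53.06 mol
n/ν for C5H12 = 11.71/1 = 11.71
n/ν for O2 = 53.06/8 = 6.633
Smallest n/ν is O2 → limiting reagent.
C5H12 consumed = (1/8) × 53.06 = 6.633 mol
C5H12 remaining = 11.71 − 6.633 = 5.077 mol

5.08 mol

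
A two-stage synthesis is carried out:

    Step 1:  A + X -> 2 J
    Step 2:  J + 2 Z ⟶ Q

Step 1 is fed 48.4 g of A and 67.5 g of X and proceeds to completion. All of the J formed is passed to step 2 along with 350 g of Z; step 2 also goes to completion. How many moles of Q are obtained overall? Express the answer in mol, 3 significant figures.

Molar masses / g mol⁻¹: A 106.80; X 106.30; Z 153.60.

0.906 mol

Step 1:
n(A) = 48.40 / 106.80 = 0.4532 mol
n(X) = 67.50 / 106.30 = 0.6350 mol
n/ν for A = 0.4532/1 = 0.4532
n/ν for X = 0.6350/1 = 0.6350
Smallest n/ν is A → limiting reagent.
n(J) produced = (2/1) × 0.4532 = 0.9064 mol
Step 2:
n(J) available = 0.9064 mol
n(Z) = 350.0 / 153.60 = 2.279 mol
n/ν for J = 0.9064/1 = 0.9064
n/ν for Z = 2.279/2 = 1.140
Smallest n/ν is J → limiting reagent.
n(Q) = (1/1) × 0.9064 = 0.9064 mol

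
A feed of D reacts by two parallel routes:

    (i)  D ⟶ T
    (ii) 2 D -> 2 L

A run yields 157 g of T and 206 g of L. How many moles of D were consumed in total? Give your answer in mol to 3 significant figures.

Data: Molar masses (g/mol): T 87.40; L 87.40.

n(T) = 157 / 87.40 = 1.796 mol
n(L) = 206 / 87.40 = 2.357 mol
n(D) via (i) = (1/1)×1.796 = 1.796 mol
n(D) via (ii) = (2/2)×2.357 = 2.357 mol
total n(D) = 1.796 + 2.357 = 4.153 mol

4.15 mol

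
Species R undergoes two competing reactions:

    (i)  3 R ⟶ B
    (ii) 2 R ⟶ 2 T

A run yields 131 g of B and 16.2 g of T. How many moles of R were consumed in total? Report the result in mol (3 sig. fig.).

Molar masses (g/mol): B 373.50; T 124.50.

1.18 mol

n(B) = 131 / 373.50 = 0.3507 mol
n(T) = 16.2 / 124.50 = 0.1301 mol
n(R) via (i) = (3/1)×0.3507 = 1.052 mol
n(R) via (ii) = (2/2)×0.1301 = 0.1301 mol
total n(R) = 1.052 + 0.1301 = 1.182 mol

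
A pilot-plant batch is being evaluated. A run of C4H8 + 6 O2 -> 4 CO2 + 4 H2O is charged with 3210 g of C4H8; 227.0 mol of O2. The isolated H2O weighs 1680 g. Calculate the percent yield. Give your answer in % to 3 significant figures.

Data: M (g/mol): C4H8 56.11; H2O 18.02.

61.6 %

n(C4H8) = 3210 / 56.11 = 57.21 mol
n(O2) = 227.0 mol
n/ν for C4H8 = 57.21/1 = 57.21
n/ν for O2 = 227.0/6 = 37.83
Smallest n/ν is O2 → limiting reagent.
theoretical n(H2O) = (4/6) × 227.0 = 151.3 mol → 2726 g
% yield = 1680 / 2726 × 100 = 61.63 %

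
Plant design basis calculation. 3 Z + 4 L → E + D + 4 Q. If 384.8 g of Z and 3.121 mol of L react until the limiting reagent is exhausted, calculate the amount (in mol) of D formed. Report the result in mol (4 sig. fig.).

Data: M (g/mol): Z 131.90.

n(Z) = 384.8 / 131.90 = 2.917 mol
n(L) = 3.121 mol
n/ν for Z = 2.917/3 = 0.9723
n/ν for L = 3.121/4 = 0.7803
Smallest n/ν is L → limiting reagent.
n(D) = (1/4) × 3.121 = 0.7803 mol

0.7803 mol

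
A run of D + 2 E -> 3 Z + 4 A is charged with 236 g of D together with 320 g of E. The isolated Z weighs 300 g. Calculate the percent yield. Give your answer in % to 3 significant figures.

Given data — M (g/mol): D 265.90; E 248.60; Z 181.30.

85.7 %

n(D) = 236.0 / 265.90 = 0.8876 mol
n(E) = 320.0 / 248.60 = 1.287 mol
n/ν → D: 0.8876, E: 0.6435; E is limiting.
theoretical n(Z) = (3/2) × 1.287 = 1.931 mol → 350.1 g
% yield = 300 / 350.1 × 100 = 85.69 %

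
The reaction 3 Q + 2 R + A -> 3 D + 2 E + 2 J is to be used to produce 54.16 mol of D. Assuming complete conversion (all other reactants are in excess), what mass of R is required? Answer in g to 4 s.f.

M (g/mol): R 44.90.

n(D) = 54.16 mol
n(R) = (2/3) × 54.16 = 36.11 mol
mass = 36.11 × 44.90 = 1621 g

1621 g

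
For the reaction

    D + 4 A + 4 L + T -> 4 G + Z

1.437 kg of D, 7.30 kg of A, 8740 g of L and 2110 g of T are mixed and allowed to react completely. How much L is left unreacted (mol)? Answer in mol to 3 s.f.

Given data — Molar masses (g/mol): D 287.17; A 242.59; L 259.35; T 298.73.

13.7 mol

n(D) = 1.437×1000 / 287.17 = 5.004 mol
n(A) = 7.300×1000 / 242.59 = 30.09 mol
n(L) = 8740 / 259.35 = 33.70 mol
n(T) = 2110 / 298.73 = 7.063 mol
n/ν → D: 5.004, A: 7.523, L: 8.425, T: 7.063; D is limiting.
L consumed = (4/1) × 5.004 = 20.02 mol
L remaining = 33.70 − 20.02 = 13.68 mol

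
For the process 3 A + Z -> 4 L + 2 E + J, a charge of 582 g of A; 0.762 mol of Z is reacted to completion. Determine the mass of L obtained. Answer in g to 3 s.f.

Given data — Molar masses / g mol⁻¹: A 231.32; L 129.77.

n(A) = 582.0 / 231.32 = 2.516 mol
n(Z) = 0.7620 mol
n/ν → A: 0.8387, Z: 0.7620; Z is limiting.
n(L) = (4/1) × 0.7620 = 3.048 mol
mass = 3.048 × 129.77 = 395.5 g

396 g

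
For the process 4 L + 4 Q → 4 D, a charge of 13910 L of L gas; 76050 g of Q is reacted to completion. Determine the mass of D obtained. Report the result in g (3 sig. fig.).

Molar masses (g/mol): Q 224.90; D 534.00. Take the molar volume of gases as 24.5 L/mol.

n(L) = 13910 / 24.5 = 567.8 mol
n(Q) = 76050 / 224.90 = 338.2 mol
n/ν for L = 567.8/4 = 142.0
n/ν for Q = 338.2/4 = 84.55
Smallest n/ν is Q → limiting reagent.
n(D) = (4/4) × 338.2 = 338.2 mol
mass = 338.2 × 534.00 = 180600 g

181000 g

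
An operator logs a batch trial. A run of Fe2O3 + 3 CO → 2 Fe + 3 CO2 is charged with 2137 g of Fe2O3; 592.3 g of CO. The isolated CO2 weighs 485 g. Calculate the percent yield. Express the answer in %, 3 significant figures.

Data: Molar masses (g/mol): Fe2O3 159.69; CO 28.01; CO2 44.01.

n(Fe2O3) = 2137 / 159.69 = 13.38 mol
n(CO) = 592.3 / 28.01 = 21.15 mol
n/ν for Fe2O3 = 13.38/1 = 13.38
n/ν for CO = 21.15/3 = 7.050
Smallest n/ν is CO → limiting reagent.
theoretical n(CO2) = (3/3) × 21.15 = 21.15 mol → 930.8 g
% yield = 485 / 930.8 × 100 = 52.11 %

52.1 %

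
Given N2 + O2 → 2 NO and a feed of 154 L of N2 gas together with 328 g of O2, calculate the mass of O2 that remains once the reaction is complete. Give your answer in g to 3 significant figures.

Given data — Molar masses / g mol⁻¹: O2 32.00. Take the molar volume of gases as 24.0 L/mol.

123 g

n(N2) = 154.0 / 24.0 = 6.417 mol
n(O2) = 328.0 / 32.00 = 10.25 mol
n/ν → N2: 6.417, O2: 10.25; N2 is limiting.
O2 consumed = (1/1) × 6.417 = 6.417 mol
O2 remaining = 10.25 − 6.417 = 3.833 mol
mass = 3.833 × 32.00 = 122.7 g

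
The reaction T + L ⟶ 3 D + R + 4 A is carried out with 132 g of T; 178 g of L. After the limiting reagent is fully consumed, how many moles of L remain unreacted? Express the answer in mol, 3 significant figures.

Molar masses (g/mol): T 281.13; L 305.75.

0.113 mol

n(T) = 132.0 / 281.13 = 0.4695 mol
n(L) = 178.0 / 305.75 = 0.5822 mol
n/ν → T: 0.4695, L: 0.5822; T is limiting.
L consumed = (1/1) × 0.4695 = 0.4695 mol
L remaining = 0.5822 − 0.4695 = 0.1127 mol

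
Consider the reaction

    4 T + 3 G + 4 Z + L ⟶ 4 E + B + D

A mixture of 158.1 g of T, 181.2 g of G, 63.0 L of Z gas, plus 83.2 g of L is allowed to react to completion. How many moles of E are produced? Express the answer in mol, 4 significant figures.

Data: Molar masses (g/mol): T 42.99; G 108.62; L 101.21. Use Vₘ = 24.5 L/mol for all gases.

n(T) = 158.1 / 42.99 = 3.678 mol
n(G) = 181.2 / 108.62 = 1.668 mol
n(Z) = 63.00 / 24.5 = 2.571 mol
n(L) = 83.20 / 101.21 = 0.8221 mol
n/ν → T: 0.9195, G: 0.5560, Z: 0.6428, L: 0.8221; G is limiting.
n(E) = (4/3) × 1.668 = 2.224 mol

2.224 mol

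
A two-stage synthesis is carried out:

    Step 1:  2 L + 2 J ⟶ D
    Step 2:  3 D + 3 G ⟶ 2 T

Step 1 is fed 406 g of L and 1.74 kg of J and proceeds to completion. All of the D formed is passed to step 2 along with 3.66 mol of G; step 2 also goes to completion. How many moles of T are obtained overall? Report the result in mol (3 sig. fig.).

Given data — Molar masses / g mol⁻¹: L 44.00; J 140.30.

Step 1:
n(L) = 406.0 / 44.00 = 9.227 mol
n(J) = 1.740×1000 / 140.30 = 12.40 mol
n/ν for L = 9.227/2 = 4.614
n/ν for J = 12.40/2 = 6.200
Smallest n/ν is L → limiting reagent.
n(D) produced = (1/2) × 9.227 = 4.614 mol
Step 2:
n(D) available = 4.614 mol
n(G) = 3.660 mol
n/ν for D = 4.614/3 = 1.538
n/ν for G = 3.660/3 = 1.220
Smallest n/ν is G → limiting reagent.
n(T) = (2/3) × 3.660 = 2.440 mol

2.44 mol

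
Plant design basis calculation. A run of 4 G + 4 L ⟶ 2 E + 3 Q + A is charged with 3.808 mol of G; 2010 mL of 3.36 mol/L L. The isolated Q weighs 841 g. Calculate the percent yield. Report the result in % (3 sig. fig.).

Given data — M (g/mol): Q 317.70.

92.7 %

n(G) = 3.808 mol
n(L) = 3.36 × 2010/1000 = 6.754 mol
n/ν for G = 3.808/4 = 0.9520
n/ν for L = 6.754/4 = 1.689
Smallest n/ν is G → limiting reagent.
theoretical n(Q) = (3/4) × 3.808 = 2.856 mol → 907.4 g
% yield = 841 / 907.4 × 100 = 92.68 %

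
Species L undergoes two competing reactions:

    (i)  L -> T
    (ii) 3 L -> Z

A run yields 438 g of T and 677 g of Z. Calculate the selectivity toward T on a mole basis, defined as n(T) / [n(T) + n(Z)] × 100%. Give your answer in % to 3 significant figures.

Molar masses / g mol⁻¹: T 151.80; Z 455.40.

66.0 %

n(T) = 438 / 151.80 = 2.885 mol
n(Z) = 677 / 455.40 = 1.487 mol
selectivity = 2.885/(2.885+1.487) × 100 = 65.99 %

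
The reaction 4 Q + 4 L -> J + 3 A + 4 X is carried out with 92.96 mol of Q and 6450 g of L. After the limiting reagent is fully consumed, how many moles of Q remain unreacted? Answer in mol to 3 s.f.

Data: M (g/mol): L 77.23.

n(Q) = 92.96 mol
n(L) = 6450 / 77.23 = 83.52 mol
n/ν for Q = 92.96/4 = 23.24
n/ν for L = 83.52/4 = 20.88
Smallest n/ν is L → limiting reagent.
Q consumed = (4/4) × 83.52 = 83.52 mol
Q remaining = 92.96 − 83.52 = 9.440 mol

9.44 mol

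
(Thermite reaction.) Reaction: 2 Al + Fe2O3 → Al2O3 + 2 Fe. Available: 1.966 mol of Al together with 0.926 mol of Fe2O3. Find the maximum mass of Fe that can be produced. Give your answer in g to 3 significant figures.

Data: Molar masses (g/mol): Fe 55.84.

103 g

n(Al) = 1.966 mol
n(Fe2O3) = 0.9260 mol
n/ν for Al = 1.966/2 = 0.9830
n/ν for Fe2O3 = 0.9260/1 = 0.9260
Smallest n/ν is Fe2O3 → limiting reagent.
n(Fe) = (2/1) × 0.9260 = 1.852 mol
mass = 1.852 × 55.84 = 103.4 g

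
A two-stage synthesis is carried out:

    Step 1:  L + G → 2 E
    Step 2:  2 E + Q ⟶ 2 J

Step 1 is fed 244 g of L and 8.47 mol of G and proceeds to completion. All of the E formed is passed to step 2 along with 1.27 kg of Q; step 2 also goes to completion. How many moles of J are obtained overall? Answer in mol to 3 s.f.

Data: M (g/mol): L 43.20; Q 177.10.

Step 1:
n(L) = 244.0 / 43.20 = 5.648 mol
n(G) = 8.470 mol
n/ν for L = 5.648/1 = 5.648
n/ν for G = 8.470/1 = 8.470
Smallest n/ν is L → limiting reagent.
n(E) produced = (2/1) × 5.648 = 11.30 mol
Step 2:
n(E) available = 11.30 mol
n(Q) = 1.270×1000 / 177.10 = 7.171 mol
n/ν for E = 11.30/2 = 5.650
n/ν for Q = 7.171/1 = 7.171
Smallest n/ν is E → limiting reagent.
n(J) = (2/2) × 11.30 = 11.30 mol

11.3 mol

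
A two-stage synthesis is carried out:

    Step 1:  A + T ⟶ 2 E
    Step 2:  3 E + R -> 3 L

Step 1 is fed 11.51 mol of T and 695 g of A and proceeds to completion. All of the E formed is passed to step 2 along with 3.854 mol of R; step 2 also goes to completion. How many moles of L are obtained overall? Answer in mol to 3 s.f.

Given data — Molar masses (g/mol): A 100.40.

11.6 mol

Step 1:
n(T) = 11.51 mol
n(A) = 695.0 / 100.40 = 6.922 mol
n/ν for T = 11.51/1 = 11.51
n/ν for A = 6.922/1 = 6.922
Smallest n/ν is A → limiting reagent.
n(E) produced = (2/1) × 6.922 = 13.84 mol
Step 2:
n(E) available = 13.84 mol
n(R) = 3.854 mol
n/ν for E = 13.84/3 = 4.613
n/ν for R = 3.854/1 = 3.854
Smallest n/ν is R → limiting reagent.
n(L) = (3/1) × 3.854 = 11.56 mol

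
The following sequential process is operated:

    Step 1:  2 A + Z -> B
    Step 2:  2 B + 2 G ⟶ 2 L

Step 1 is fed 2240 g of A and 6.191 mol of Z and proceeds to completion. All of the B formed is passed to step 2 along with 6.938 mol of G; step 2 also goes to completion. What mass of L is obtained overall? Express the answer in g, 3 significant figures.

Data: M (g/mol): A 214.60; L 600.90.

3140 g

Step 1:
n(A) = 2240 / 214.60 = 10.44 mol
n(Z) = 6.191 mol
n/ν for A = 10.44/2 = 5.220
n/ν for Z = 6.191/1 = 6.191
Smallest n/ν is A → limiting reagent.
n(B) produced = (1/2) × 10.44 = 5.220 mol
Step 2:
n(B) available = 5.220 mol
n(G) = 6.938 mol
n/ν for B = 5.220/2 = 2.610
n/ν for G = 6.938/2 = 3.469
Smallest n/ν is B → limiting reagent.
n(L) = (2/2) × 5.220 = 5.220 mol
mass = 5.220 × 600.90 = 3137 g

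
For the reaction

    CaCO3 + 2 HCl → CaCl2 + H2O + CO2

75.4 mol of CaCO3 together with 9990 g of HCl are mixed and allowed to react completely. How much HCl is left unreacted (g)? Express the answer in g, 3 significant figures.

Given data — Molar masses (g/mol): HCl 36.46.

4490 g

n(CaCO3) = 75.40 mol
n(HCl) = 9990 / 36.46 = 274.0 mol
n/ν for CaCO3 = 75.40/1 = 75.40
n/ν for HCl = 274.0/2 = 137.0
Smallest n/ν is CaCO3 → limiting reagent.
HCl consumed = (2/1) × 75.40 = 150.8 mol
HCl remaining = 274.0 − 150.8 = 123.2 mol
mass = 123.2 × 36.46 = 4492 g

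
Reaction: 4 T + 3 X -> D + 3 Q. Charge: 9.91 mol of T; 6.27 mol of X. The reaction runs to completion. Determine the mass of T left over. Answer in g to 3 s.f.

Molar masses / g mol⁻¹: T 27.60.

n(T) = 9.910 mol
n(X) = 6.270 mol
n/ν → T: 2.478, X: 2.090; X is limiting.
T consumed = (4/3) × 6.270 = 8.360 mol
T remaining = 9.910 − 8.360 = 1.550 mol
mass = 1.550 × 27.60 = 42.78 g

42.8 g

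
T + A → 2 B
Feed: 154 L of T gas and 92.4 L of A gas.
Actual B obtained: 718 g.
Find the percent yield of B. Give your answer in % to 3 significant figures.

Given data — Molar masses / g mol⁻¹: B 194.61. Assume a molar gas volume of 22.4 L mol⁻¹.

44.7 %

n(T) = 154.0 / 22.4 = 6.875 mol
n(A) = 92.40 / 22.4 = 4.125 mol
n/ν → T: 6.875, A: 4.125; A is limiting.
theoretical n(B) = (2/1) × 4.125 = 8.250 mol → 1606 g
% yield = 718 / 1606 × 100 = 44.71 %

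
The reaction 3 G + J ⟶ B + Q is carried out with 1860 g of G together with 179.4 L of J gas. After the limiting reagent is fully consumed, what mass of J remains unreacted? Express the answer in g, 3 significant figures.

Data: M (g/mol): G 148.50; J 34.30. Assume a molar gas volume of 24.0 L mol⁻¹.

n(G) = 1860 / 148.50 = 12.53 mol
n(J) = 179.4 / 24.0 = 7.475 mol
n/ν → G: 4.177, J: 7.475; G is limiting.
J consumed = (1/3) × 12.53 = 4.177 mol
J remaining = 7.475 − 4.177 = 3.298 mol
mass = 3.298 × 34.30 = 113.1 g

113 g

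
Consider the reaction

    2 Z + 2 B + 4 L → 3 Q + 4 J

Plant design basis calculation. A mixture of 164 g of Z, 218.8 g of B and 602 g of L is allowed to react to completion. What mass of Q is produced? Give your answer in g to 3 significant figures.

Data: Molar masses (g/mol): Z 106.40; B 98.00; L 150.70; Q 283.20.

n(Z) = 164.0 / 106.40 = 1.541 mol
n(B) = 218.8 / 98.00 = 2.233 mol
n(L) = 602.0 / 150.70 = 3.995 mol
n/ν for Z = 1.541/2 = 0.7705
n/ν for B = 2.233/2 = 1.117
n/ν for L = 3.995/4 = 0.9988
Smallest n/ν is Z → limiting reagent.
n(Q) = (3/2) × 1.541 = 2.312 mol
mass = 2.312 × 283.20 = 654.8 g

655 g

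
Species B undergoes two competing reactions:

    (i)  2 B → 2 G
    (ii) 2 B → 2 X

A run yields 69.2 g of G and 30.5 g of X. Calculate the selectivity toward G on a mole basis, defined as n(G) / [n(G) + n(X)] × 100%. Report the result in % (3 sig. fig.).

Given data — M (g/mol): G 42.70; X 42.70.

69.4 %

n(G) = 69.2 / 42.70 = 1.621 mol
n(X) = 30.5 / 42.70 = 0.7143 mol
selectivity = 1.621/(1.621+0.7143) × 100 = 69.41 %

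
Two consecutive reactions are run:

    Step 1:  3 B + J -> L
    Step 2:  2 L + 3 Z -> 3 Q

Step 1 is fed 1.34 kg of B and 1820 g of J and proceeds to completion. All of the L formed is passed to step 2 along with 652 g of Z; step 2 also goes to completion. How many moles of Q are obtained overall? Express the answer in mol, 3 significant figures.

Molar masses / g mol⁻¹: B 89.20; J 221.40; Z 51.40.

7.51 mol

Step 1:
n(B) = 1.340×1000 / 89.20 = 15.02 mol
n(J) = 1820 / 221.40 = 8.220 mol
n/ν for B = 15.02/3 = 5.007
n/ν for J = 8.220/1 = 8.220
Smallest n/ν is B → limiting reagent.
n(L) produced = (1/3) × 15.02 = 5.007 mol
Step 2:
n(L) available = 5.007 mol
n(Z) = 652.0 / 51.40 = 12.68 mol
n/ν for L = 5.007/2 = 2.504
n/ν for Z = 12.68/3 = 4.227
Smallest n/ν is L → limiting reagent.
n(Q) = (3/2) × 5.007 = 7.511 mol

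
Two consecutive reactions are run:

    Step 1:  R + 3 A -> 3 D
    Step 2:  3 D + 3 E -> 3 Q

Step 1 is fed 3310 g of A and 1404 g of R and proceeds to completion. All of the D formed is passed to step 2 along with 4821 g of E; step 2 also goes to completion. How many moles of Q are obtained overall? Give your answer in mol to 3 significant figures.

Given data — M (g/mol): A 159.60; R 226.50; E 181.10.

18.6 mol

Step 1:
n(A) = 3310 / 159.60 = 20.74 mol
n(R) = 1404 / 226.50 = 6.199 mol
n/ν → A: 6.913, R: 6.199; R is limiting.
n(D) produced = (3/1) × 6.199 = 18.60 mol
Step 2:
n(D) available = 18.60 mol
n(E) = 4821 / 181.10 = 26.62 mol
n/ν → D: 6.200, E: 8.873; D is limiting.
n(Q) = (3/3) × 18.60 = 18.60 mol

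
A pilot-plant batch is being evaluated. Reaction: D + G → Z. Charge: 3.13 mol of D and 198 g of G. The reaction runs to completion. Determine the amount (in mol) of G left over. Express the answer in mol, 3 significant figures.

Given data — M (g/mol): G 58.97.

0.228 mol

n(D) = 3.130 mol
n(G) = 198.0 / 58.97 = 3.358 mol
n/ν for D = 3.130/1 = 3.130
n/ν for G = 3.358/1 = 3.358
Smallest n/ν is D → limiting reagent.
G consumed = (1/1) × 3.130 = 3.130 mol
G remaining = 3.358 − 3.130 = 0.2280 mol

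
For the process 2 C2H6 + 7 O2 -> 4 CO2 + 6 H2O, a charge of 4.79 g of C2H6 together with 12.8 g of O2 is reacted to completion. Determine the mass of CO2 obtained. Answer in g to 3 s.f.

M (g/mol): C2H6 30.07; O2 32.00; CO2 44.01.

n(C2H6) = 4.790 / 30.07 = 0.1593 mol
n(O2) = 12.80 / 32.00 = 0.4000 mol
n/ν for C2H6 = 0.1593/2 = 0.07965
n/ν for O2 = 0.4000/7 = 0.05714
Smallest n/ν is O2 → limiting reagent.
n(CO2) = (4/7) × 0.4000 = 0.2286 mol
mass = 0.2286 × 44.01 = 10.06 g

10.1 g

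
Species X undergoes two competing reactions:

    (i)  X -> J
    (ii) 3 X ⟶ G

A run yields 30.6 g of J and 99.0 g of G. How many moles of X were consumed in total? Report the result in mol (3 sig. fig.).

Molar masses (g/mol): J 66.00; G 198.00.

n(J) = 30.6 / 66.00 = 0.4636 mol
n(G) = 99.0 / 198.00 = 0.5000 mol
n(X) via (i) = (1/1)×0.4636 = 0.4636 mol
n(X) via (ii) = (3/1)×0.5000 = 1.500 mol
total n(X) = 0.4636 + 1.500 = 1.964 mol

1.96 mol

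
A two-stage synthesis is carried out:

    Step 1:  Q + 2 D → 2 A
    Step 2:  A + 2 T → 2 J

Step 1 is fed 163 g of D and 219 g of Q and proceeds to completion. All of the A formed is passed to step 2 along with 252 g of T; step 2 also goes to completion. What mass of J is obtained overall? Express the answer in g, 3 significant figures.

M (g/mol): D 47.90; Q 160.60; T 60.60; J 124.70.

519 g

Step 1:
n(D) = 163.0 / 47.90 = 3.403 mol
n(Q) = 219.0 / 160.60 = 1.364 mol
n/ν for D = 3.403/2 = 1.702
n/ν for Q = 1.364/1 = 1.364
Smallest n/ν is Q → limiting reagent.
n(A) produced = (2/1) × 1.364 = 2.728 mol
Step 2:
n(A) available = 2.728 mol
n(T) = 252.0 / 60.60 = 4.158 mol
n/ν for A = 2.728/1 = 2.728
n/ν for T = 4.158/2 = 2.079
Smallest n/ν is T → limiting reagent.
n(J) = (2/2) × 4.158 = 4.158 mol
mass = 4.158 × 124.70 = 518.5 g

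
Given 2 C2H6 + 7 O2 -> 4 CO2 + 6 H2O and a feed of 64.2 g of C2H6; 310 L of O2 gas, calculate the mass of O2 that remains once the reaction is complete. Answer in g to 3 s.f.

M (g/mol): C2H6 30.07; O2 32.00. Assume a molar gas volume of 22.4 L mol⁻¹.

n(C2H6) = 64.20 / 30.07 = 2.135 mol
n(O2) = 310.0 / 22.4 = 13.84 mol
n/ν for C2H6 = 2.135/2 = 1.068
n/ν for O2 = 13.84/7 = 1.977
Smallest n/ν is C2H6 → limiting reagent.
O2 consumed = (7/2) × 2.135 = 7.473 mol
O2 remaining = 13.84 − 7.473 = 6.367 mol
mass = 6.367 × 32.00 = 203.7 g

204 g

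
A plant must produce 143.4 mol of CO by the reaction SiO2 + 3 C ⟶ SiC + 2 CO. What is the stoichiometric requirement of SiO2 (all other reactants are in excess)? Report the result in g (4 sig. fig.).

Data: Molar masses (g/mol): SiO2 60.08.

4308 g

n(CO) = 143.4 mol
n(SiO2) = (1/2) × 143.4 = 71.70 mol
mass = 71.70 × 60.08 = 4308 g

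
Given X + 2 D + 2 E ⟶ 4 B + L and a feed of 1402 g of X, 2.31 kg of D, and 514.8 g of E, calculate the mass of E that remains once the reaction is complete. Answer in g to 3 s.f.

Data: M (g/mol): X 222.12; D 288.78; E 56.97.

59.1 g

n(X) = 1402 / 222.12 = 6.312 mol
n(D) = 2.310×1000 / 288.78 = 7.999 mol
n(E) = 514.8 / 56.97 = 9.036 mol
n/ν for X = 6.312/1 = 6.312
n/ν for D = 7.999/2 = 4.000
n/ν for E = 9.036/2 = 4.518
Smallest n/ν is D → limiting reagent.
E consumed = (2/2) × 7.999 = 7.999 mol
E remaining = 9.036 − 7.999 = 1.037 mol
mass = 1.037 × 56.97 = 59.08 g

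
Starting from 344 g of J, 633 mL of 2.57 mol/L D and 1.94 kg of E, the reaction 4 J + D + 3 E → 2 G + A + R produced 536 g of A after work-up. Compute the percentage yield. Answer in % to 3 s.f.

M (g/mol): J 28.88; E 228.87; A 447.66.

73.6 %

n(J) = 344.0 / 28.88 = 11.91 mol
n(D) = 2.57 × 633.0/1000 = 1.627 mol
n(E) = 1.940×1000 / 228.87 = 8.476 mol
n/ν for J = 11.91/4 = 2.978
n/ν for D = 1.627/1 = 1.627
n/ν for E = 8.476/3 = 2.825
Smallest n/ν is D → limiting reagent.
theoretical n(A) = (1/1) × 1.627 = 1.627 mol → 728.3 g
% yield = 536 / 728.3 × 100 = 73.60 %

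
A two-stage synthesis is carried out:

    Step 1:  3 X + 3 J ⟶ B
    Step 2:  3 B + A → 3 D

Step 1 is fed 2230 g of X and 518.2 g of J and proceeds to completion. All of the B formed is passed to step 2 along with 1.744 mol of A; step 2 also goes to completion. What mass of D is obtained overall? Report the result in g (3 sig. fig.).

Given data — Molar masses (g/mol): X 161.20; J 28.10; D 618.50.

Step 1:
n(X) = 2230 / 161.20 = 13.83 mol
n(J) = 518.2 / 28.10 = 18.44 mol
n/ν for X = 13.83/3 = 4.610
n/ν for J = 18.44/3 = 6.147
Smallest n/ν is X → limiting reagent.
n(B) produced = (1/3) × 13.83 = 4.610 mol
Step 2:
n(B) available = 4.610 mol
n(A) = 1.744 mol
n/ν for B = 4.610/3 = 1.537
n/ν for A = 1.744/1 = 1.744
Smallest n/ν is B → limiting reagent.
n(D) = (3/3) × 4.610 = 4.610 mol
mass = 4.610 × 618.50 = 2851 g

2850 g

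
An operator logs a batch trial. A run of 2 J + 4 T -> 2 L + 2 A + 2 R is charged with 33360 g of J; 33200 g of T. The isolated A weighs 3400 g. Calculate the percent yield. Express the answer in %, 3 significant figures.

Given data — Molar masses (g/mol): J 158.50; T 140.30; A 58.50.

49.1 %

n(J) = 33360 / 158.50 = 210.5 mol
n(T) = 33200 / 140.30 = 236.6 mol
n/ν → J: 105.3, T: 59.15; T is limiting.
theoretical n(A) = (2/4) × 236.6 = 118.3 mol → 6921 g
% yield = 3400 / 6921 × 100 = 49.13 %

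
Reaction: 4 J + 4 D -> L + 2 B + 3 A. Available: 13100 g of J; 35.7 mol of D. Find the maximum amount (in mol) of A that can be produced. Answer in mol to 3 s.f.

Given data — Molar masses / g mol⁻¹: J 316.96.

n(J) = 13100 / 316.96 = 41.33 mol
n(D) = 35.70 mol
n/ν → J: 10.33, D: 8.925; D is limiting.
n(A) = (3/4) × 35.70 = 26.78 mol

26.8 mol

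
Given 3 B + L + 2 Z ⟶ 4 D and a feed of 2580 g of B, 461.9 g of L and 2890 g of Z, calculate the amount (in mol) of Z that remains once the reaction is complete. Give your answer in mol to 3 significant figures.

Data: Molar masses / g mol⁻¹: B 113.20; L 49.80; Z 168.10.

n(B) = 2580 / 113.20 = 22.79 mol
n(L) = 461.9 / 49.80 = 9.275 mol
n(Z) = 2890 / 168.10 = 17.19 mol
n/ν → B: 7.597, L: 9.275, Z: 8.595; B is limiting.
Z consumed = (2/3) × 22.79 = 15.19 mol
Z remaining = 17.19 − 15.19 = 2.000 mol

2.00 mol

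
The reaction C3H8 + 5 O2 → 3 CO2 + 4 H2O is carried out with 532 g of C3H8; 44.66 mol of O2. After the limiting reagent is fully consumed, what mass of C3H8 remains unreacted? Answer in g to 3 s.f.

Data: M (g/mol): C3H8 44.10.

n(C3H8) = 532.0 / 44.10 = 12.06 mol
n(O2) = 44.66 mol
n/ν for C3H8 = 12.06/1 = 12.06
n/ν for O2 = 44.66/5 = 8.932
Smallest n/ν is O2 → limiting reagent.
C3H8 consumed = (1/5) × 44.66 = 8.932 mol
C3H8 remaining = 12.06 − 8.932 = 3.128 mol
mass = 3.128 × 44.10 = 137.9 g

138 g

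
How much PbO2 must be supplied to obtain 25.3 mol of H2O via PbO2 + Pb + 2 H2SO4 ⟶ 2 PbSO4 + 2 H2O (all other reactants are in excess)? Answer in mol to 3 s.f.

n(H2O) = 25.30 mol
n(PbO2) = (1/2) × 25.30 = 12.65 mol

12.7 mol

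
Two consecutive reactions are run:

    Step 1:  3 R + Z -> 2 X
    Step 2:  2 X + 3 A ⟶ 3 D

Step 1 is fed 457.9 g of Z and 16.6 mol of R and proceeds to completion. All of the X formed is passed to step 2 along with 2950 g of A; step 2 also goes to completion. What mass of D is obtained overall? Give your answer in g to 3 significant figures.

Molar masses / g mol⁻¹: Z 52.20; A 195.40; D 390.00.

5890 g

Step 1:
n(Z) = 457.9 / 52.20 = 8.772 mol
n(R) = 16.60 mol
n/ν for Z = 8.772/1 = 8.772
n/ν for R = 16.60/3 = 5.533
Smallest n/ν is R → limiting reagent.
n(X) produced = (2/3) × 16.60 = 11.07 mol
Step 2:
n(X) available = 11.07 mol
n(A) = 2950 / 195.40 = 15.10 mol
n/ν for X = 11.07/2 = 5.535
n/ν for A = 15.10/3 = 5.033
Smallest n/ν is A → limiting reagent.
n(D) = (3/3) × 15.10 = 15.10 mol
mass = 15.10 × 390.00 = 5889 g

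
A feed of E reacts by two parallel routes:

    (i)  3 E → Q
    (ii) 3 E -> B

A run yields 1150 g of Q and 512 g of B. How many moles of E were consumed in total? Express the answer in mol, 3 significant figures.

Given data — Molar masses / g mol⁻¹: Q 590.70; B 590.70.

8.44 mol

n(Q) = 1150 / 590.70 = 1.947 mol
n(B) = 512 / 590.70 = 0.8668 mol
n(E) via (i) = (3/1)×1.947 = 5.841 mol
n(E) via (ii) = (3/1)×0.8668 = 2.600 mol
total n(E) = 5.841 + 2.600 = 8.441 mol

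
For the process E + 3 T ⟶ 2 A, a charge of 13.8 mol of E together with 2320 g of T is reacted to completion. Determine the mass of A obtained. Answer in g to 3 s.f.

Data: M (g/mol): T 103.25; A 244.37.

n(E) = 13.80 mol
n(T) = 2320 / 103.25 = 22.47 mol
n/ν for E = 13.80/1 = 13.80
n/ν for T = 22.47/3 = 7.490
Smallest n/ν is T → limiting reagent.
n(A) = (2/3) × 22.47 = 14.98 mol
mass = 14.98 × 244.37 = 3661 g

3660 g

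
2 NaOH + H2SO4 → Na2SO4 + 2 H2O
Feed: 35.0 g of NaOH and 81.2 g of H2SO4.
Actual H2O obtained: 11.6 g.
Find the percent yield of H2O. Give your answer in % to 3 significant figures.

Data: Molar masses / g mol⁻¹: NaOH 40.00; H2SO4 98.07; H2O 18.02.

73.6 %

n(NaOH) = 35.00 / 40.00 = 0.8750 mol
n(H2SO4) = 81.20 / 98.07 = 0.8280 mol
n/ν → NaOH: 0.4375, H2SO4: 0.8280; NaOH is limiting.
theoretical n(H2O) = (2/2) × 0.8750 = 0.8750 mol → 15.77 g
% yield = 11.6 / 15.77 × 100 = 73.56 %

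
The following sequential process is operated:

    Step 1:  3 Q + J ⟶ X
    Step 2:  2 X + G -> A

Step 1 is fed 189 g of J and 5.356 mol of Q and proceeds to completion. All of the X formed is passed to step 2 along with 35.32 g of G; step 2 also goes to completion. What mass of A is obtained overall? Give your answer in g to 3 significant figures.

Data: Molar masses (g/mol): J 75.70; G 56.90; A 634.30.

394 g

Step 1:
n(J) = 189.0 / 75.70 = 2.497 mol
n(Q) = 5.356 mol
n/ν for J = 2.497/1 = 2.497
n/ν for Q = 5.356/3 = 1.785
Smallest n/ν is Q → limiting reagent.
n(X) produced = (1/3) × 5.356 = 1.785 mol
Step 2:
n(X) available = 1.785 mol
n(G) = 35.32 / 56.90 = 0.6207 mol
n/ν for X = 1.785/2 = 0.8925
n/ν for G = 0.6207/1 = 0.6207
Smallest n/ν is G → limiting reagent.
n(A) = (1/1) × 0.6207 = 0.6207 mol
mass = 0.6207 × 634.30 = 393.7 g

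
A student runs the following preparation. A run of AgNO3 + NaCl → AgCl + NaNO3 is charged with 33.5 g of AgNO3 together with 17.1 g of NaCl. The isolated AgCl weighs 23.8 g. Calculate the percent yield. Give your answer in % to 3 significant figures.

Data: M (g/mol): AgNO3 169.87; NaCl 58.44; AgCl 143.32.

n(AgNO3) = 33.50 / 169.87 = 0.1972 mol
n(NaCl) = 17.10 / 58.44 = 0.2926 mol
n/ν for AgNO3 = 0.1972/1 = 0.1972
n/ν for NaCl = 0.2926/1 = 0.2926
Smallest n/ν is AgNO3 → limiting reagent.
theoretical n(AgCl) = (1/1) × 0.1972 = 0.1972 mol → 28.26 g
% yield = 23.8 / 28.26 × 100 = 84.22 %

84.2 %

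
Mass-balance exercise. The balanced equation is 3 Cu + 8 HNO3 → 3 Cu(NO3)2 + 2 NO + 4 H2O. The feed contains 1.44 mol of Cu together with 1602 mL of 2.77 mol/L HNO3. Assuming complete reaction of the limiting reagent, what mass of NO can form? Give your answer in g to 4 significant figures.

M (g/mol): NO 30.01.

n(Cu) = 1.440 mol
n(HNO3) = 2.77 × 1602/1000 = 4.438 mol
n/ν for Cu = 1.440/3 = 0.4800
n/ν for HNO3 = 4.438/8 = 0.5548
Smallest n/ν is Cu → limiting reagent.
n(NO) = (2/3) × 1.440 = 0.9600 mol
mass = 0.9600 × 30.01 = 28.81 g

28.81 g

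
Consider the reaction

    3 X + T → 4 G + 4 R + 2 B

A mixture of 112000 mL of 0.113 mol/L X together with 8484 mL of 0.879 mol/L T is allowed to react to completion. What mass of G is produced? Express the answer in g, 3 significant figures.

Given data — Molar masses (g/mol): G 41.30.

n(X) = 0.113 × 112000/1000 = 12.66 mol
n(T) = 0.879 × 8484/1000 = 7.457 mol
n/ν for X = 12.66/3 = 4.220
n/ν for T = 7.457/1 = 7.457
Smallest n/ν is X → limiting reagent.
n(G) = (4/3) × 12.66 = 16.88 mol
mass = 16.88 × 41.30 = 697.1 g

697 g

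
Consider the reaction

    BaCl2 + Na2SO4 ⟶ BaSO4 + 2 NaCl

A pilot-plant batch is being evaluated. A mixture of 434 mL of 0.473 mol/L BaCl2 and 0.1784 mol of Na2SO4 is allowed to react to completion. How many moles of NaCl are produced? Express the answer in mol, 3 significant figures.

0.357 mol

n(BaCl2) = 0.473 × 434.0/1000 = 0.2053 mol
n(Na2SO4) = 0.1784 mol
n/ν → BaCl2: 0.2053, Na2SO4: 0.1784; Na2SO4 is limiting.
n(NaCl) = (2/1) × 0.1784 = 0.3568 mol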